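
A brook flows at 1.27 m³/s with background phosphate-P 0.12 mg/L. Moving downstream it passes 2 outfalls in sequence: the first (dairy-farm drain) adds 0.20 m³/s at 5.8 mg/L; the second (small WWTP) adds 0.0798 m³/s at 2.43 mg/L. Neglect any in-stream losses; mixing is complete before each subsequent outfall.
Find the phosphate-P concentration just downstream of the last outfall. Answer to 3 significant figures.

0.972 mg/L

Outfall 1: combined Q = 1.470 m³/s; C = (1.270·0.1200 + 0.2000·5.800)/1.470 = 0.8928 mg/L.
Outfall 2: combined Q = 1.550 m³/s; C = (1.470·0.8928 + 0.07980·2.430)/1.550 = 0.9719 mg/L.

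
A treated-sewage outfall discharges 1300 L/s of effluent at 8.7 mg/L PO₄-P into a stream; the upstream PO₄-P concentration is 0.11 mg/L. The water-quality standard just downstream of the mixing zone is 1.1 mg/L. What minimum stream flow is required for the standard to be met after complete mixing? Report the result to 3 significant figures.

Set C_mix = 1.1: (Q·0.1100 + 1300·8.700) / (Q + 1300) = 1.1
→ Q = 1300·(8.700 − 1.1)/(1.1 − 0.1100) = 9980 L/s.

9980 L/s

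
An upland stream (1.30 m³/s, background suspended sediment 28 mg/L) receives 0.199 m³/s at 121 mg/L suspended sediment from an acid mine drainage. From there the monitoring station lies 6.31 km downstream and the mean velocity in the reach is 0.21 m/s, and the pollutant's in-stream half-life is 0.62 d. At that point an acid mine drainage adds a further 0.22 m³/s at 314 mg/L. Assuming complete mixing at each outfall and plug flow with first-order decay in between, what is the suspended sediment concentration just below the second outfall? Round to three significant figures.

Mixed concentration C = ΣQC/ΣQ = (1.300·28.00 + 0.1990·121.0) / 1.499 = 60.48/1.499 = 40.35 mg/L; combined flow 1.499 m³/s.
Travel time t = 6.31·1000 / 0.21 = 30050 s = 8.347 h.
Half-life 0.62 d → k = ln 2 / 0.62 = 1.118 d⁻¹.
After decay, C = 40.35 × e^(−kt) = 40.35 × 0.6779 = 27.35 mg/L.
At the second outfall, C = (1.499·27.35 + 0.2200·314.0) / (1.499 + 0.2200) = 64.04 mg/L.

64.0 mg/L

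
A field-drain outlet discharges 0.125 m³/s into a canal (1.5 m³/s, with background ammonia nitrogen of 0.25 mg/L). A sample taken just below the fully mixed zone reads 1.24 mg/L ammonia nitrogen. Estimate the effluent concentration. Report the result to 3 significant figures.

13.1 mg/L

Mass balance: 1.500·0.2500 + 0.1250·Cₑ = 1.625·1.240
→ Cₑ = (1.625·1.240 − 1.500·0.2500) / 0.1250 = 13.12 mg/L.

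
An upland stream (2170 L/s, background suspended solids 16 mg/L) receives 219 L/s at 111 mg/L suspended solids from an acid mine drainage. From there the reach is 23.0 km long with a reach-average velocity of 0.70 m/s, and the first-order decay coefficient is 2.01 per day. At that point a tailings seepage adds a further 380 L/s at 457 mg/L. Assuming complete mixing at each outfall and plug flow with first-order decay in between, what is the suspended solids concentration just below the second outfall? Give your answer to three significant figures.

Mass balance: C = (2170·16.00 + 219.0·111.0) / 2389 = 59030/2389 = 24.71 mg/L; combined flow 2389 L/s.
Travel time t = 23.0·1000 / 0.70 = 32860 s = 9.127 h.
First-order decay: C = 24.71·exp(−k·t) = 24.71·0.4656 = 11.50 mg/L.
At the second outfall, C = (2389·11.50 + 380.0·457.0) / (2389 + 380.0) = 72.64 mg/L.

72.6 mg/L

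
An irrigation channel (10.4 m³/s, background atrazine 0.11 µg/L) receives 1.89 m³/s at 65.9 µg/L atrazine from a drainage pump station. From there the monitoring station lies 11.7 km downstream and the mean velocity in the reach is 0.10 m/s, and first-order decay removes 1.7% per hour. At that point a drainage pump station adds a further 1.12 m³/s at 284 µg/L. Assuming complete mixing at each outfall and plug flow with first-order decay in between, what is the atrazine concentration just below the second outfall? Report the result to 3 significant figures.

29.1 µg/L

After mixing, C = (10.40·0.1100 + 1.890·65.90) / 12.29 = 125.7/12.29 = 10.23 µg/L; combined flow 12.29 m³/s.
Travel time t = 11.7·1000 / 0.10 = 117000 s = 32.50 h.
1.7%/h lost → k = −ln(1 − 0.017) = 0.01715 h⁻¹.
After decay, C = 10.23 × e^(−kt) = 10.23 × 0.5728 = 5.858 µg/L.
Second outfall: C = (12.29·5.858 + 1.120·284.0)/13.41 = 29.09 µg/L.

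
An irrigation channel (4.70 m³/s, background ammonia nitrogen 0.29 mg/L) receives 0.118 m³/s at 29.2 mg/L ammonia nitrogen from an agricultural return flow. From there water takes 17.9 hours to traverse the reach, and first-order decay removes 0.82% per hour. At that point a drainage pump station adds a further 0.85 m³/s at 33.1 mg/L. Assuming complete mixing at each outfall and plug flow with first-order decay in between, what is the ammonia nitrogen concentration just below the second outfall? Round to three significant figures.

5.70 mg/L

Conservation of mass: C = (4.700·0.2900 + 0.1180·29.20) / 4.818 = 4.809/4.818 = 0.9980 mg/L; combined flow 4.818 m³/s.
0.82%/h lost → k = −ln(1 − 0.0082) = 0.008234 h⁻¹.
Applying C = C₀e^(−kt): 0.9980 × 0.8630 = 0.8613 mg/L.
At the second outfall, C = (4.818·0.8613 + 0.8500·33.10) / (4.818 + 0.8500) = 5.696 mg/L.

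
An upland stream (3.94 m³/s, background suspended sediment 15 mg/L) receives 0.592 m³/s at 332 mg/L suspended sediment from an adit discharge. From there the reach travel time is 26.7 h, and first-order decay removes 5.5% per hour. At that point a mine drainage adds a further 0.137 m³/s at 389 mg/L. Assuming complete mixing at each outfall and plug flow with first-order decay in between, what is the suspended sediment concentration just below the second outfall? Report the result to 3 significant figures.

23.5 mg/L

Mass balance: C = (3.940·15.00 + 0.5920·332.0) / 4.532 = 255.6/4.532 = 56.41 mg/L; combined flow 4.532 m³/s.
5.5%/h lost → k = −ln(1 − 0.055) = 0.05657 h⁻¹.
Decay over the reach: 56.41·exp(−kt) = 56.41·0.2208 = 12.46 mg/L.
At the second outfall, C = (4.532·12.46 + 0.1370·389.0) / (4.532 + 0.1370) = 23.50 mg/L.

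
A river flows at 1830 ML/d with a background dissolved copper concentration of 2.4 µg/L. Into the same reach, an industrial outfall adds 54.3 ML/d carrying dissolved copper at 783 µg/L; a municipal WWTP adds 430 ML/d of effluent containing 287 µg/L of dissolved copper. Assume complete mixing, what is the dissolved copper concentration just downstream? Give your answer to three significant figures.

73.6 µg/L

Conservation of mass: C = (1830·2.400 + 54.30·783.0 + 430.0·287.0) / 2314 = 170300/2314 = 73.59 µg/L.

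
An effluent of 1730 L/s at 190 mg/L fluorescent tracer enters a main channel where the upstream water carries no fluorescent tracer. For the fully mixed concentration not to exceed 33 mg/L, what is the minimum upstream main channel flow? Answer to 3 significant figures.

Set C_mix = 33: (Q·0 + 1730·190.0) / (Q + 1730) = 33
→ Q = 1730·(190.0 − 33)/(33 − 0) = 8231 L/s.

8230 L/s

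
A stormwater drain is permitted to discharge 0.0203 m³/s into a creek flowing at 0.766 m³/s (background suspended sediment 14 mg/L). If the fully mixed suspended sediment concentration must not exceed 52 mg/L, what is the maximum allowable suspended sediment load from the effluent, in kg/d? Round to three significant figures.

Mass balance at the limit: 0.7660·14.00 + 0.02030·Cₑ = 0.7863·52 → Cₑ = 1486 mg/L.
Load = 0.02030 m³/s × 1486 g/m³ × 86 400 s/d = 2606 kg/d.

2610 kg/d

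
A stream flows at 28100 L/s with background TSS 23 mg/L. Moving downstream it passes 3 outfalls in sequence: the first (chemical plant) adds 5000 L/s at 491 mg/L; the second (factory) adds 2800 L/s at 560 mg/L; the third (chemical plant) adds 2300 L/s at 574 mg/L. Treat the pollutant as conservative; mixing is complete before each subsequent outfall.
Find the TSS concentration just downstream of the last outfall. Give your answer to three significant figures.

157 mg/L

Below outfall 1: Q → 33100 L/s, C = (28100·23.00 + 5000·491.0)/33100 = 93.69 mg/L.
Below outfall 2: Q → 35900 L/s, C = (33100·93.69 + 2800·560.0)/35900 = 130.1 mg/L.
Below outfall 3: Q → 38200 L/s, C = (35900·130.1 + 2300·574.0)/38200 = 156.8 mg/L.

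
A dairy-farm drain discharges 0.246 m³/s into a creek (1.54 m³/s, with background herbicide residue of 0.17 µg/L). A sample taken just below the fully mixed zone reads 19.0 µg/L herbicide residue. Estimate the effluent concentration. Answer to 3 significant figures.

Mass balance: 1.540·0.1700 + 0.2460·Cₑ = 1.786·19.00
→ Cₑ = (1.786·19.00 − 1.540·0.1700) / 0.2460 = 136.9 µg/L.

137 µg/L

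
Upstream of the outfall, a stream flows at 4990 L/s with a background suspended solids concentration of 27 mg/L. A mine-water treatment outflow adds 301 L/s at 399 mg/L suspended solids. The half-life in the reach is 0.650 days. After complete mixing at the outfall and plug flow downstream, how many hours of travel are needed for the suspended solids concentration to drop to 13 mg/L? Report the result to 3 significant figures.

After mixing, C = (4990·27.00 + 301.0·399.0) / 5291 = 254800/5291 = 48.16 mg/L.
Half-life 0.650 d → k = ln 2 / 0.650 = 1.066 d⁻¹.
48.16·exp(−k·t) = 13 → t = ln(48.16/13)/k = 106100 s = 29.47 h.

29.5 h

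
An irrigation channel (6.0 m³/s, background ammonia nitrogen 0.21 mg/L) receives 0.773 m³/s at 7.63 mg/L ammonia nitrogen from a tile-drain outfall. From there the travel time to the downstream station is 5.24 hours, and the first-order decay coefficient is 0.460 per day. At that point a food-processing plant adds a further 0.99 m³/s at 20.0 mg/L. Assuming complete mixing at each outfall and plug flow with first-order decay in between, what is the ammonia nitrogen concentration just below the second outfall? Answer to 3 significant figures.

Mass balance: C = (6.000·0.2100 + 0.7730·7.630) / 6.773 = 7.158/6.773 = 1.057 mg/L; combined flow 6.773 m³/s.
After decay, C = 1.057 × e^(−kt) = 1.057 × 0.9044 = 0.9559 mg/L.
Second outfall: C = (6.773·0.9559 + 0.9900·20.00)/7.763 = 3.385 mg/L.

3.38 mg/L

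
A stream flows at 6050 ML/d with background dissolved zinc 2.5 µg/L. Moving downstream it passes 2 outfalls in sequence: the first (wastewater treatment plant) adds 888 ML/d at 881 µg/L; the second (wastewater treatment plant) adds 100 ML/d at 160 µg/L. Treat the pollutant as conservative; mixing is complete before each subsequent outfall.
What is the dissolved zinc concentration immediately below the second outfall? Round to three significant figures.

116 µg/L

After outfall 1: Q = 6050 + 888.0 = 6938 ML/d; C = (6050·2.500 + 888.0·881.0)/6938 = 114.9 µg/L.
After outfall 2: Q = 6938 + 100.0 = 7038 ML/d; C = (6938·114.9 + 100.0·160.0)/7038 = 115.6 µg/L.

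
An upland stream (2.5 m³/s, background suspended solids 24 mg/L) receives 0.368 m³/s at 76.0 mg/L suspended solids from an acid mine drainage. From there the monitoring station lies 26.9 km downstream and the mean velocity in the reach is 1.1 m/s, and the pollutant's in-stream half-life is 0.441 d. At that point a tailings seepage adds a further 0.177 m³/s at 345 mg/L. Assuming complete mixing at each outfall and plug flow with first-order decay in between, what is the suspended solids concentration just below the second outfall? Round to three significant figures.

Mixed concentration C = ΣQC/ΣQ = (2.500·24.00 + 0.3680·76.00) / 2.868 = 87.97/2.868 = 30.67 mg/L; combined flow 2.868 m³/s.
Travel time t = 26.9·1000 / 1.1 = 24450 s = 6.793 h.
Half-life 0.441 d → k = ln 2 / 0.441 = 1.572 d⁻¹.
Applying C = C₀e^(−kt): 30.67 × 0.6409 = 19.66 mg/L.
Second outfall: C = (2.868·19.66 + 0.1770·345.0)/3.045 = 38.57 mg/L.

38.6 mg/L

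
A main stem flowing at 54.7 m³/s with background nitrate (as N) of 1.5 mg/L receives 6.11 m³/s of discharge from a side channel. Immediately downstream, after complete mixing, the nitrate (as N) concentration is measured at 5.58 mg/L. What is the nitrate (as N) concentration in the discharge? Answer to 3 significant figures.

42.1 mg/L

Mass balance: 54.70·1.500 + 6.110·Cₑ = 60.81·5.580
→ Cₑ = (60.81·5.580 − 54.70·1.500) / 6.110 = 42.11 mg/L.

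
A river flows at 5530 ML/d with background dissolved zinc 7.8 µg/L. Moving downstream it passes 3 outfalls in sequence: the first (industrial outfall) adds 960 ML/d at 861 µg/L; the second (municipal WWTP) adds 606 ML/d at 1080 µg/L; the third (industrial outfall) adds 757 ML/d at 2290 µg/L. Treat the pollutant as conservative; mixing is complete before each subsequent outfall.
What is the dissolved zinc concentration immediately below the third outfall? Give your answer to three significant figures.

Below outfall 1: Q → 6490 ML/d, C = (5530·7.800 + 960.0·861.0)/6490 = 134.0 µg/L.
Below outfall 2: Q → 7096 ML/d, C = (6490·134.0 + 606.0·1080)/7096 = 214.8 µg/L.
Below outfall 3: Q → 7853 ML/d, C = (7096·214.8 + 757.0·2290)/7853 = 414.8 µg/L.

415 µg/L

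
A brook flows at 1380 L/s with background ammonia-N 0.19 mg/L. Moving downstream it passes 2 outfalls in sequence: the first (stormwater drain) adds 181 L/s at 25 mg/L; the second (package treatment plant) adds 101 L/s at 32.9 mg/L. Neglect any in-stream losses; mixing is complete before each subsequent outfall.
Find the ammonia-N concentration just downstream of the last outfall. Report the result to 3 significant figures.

4.88 mg/L

Below outfall 1: Q → 1561 L/s, C = (1380·0.1900 + 181.0·25.00)/1561 = 3.067 mg/L.
Below outfall 2: Q → 1662 L/s, C = (1561·3.067 + 101.0·32.90)/1662 = 4.880 mg/L.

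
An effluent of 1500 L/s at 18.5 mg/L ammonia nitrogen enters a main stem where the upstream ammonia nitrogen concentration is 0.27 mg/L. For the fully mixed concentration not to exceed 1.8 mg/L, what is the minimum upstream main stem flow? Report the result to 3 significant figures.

16400 L/s

Set C_mix = 1.8: (Q·0.2700 + 1500·18.50) / (Q + 1500) = 1.8
→ Q = 1500·(18.50 − 1.8)/(1.8 − 0.2700) = 16370 L/s.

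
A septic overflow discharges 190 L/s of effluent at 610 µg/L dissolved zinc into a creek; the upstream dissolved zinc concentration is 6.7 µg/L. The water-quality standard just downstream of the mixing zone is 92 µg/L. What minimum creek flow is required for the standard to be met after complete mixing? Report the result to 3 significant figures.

Set C_mix = 92: (Q·6.700 + 190.0·610.0) / (Q + 190.0) = 92
→ Q = 190.0·(610.0 − 92)/(92 − 6.700) = 1154 L/s.

1150 L/s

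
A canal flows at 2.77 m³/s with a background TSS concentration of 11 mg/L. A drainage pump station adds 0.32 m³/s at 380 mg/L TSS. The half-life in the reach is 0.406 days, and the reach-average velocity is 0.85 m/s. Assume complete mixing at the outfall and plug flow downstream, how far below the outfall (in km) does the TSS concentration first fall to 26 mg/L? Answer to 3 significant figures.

27.4 km

Flow-weighted average: C = (2.770·11.00 + 0.3200·380.0) / 3.090 = 152.1/3.090 = 49.21 mg/L.
Half-life 0.406 d → k = ln 2 / 0.406 = 1.707 d⁻¹.
Set 49.21·exp(−k·t) = 26 → t = ln(49.21/26)/k = 32290 s = 8.970 h.
Distance = v·t = 0.85·32290 = 27450 m = 27.45 km.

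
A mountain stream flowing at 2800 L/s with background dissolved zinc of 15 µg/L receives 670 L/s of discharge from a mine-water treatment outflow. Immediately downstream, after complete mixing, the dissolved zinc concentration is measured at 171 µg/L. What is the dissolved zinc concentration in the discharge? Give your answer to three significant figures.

823 µg/L

Mass balance: 2800·15.00 + 670.0·Cₑ = 3470·171.0
→ Cₑ = (3470·171.0 − 2800·15.00) / 670.0 = 822.9 µg/L.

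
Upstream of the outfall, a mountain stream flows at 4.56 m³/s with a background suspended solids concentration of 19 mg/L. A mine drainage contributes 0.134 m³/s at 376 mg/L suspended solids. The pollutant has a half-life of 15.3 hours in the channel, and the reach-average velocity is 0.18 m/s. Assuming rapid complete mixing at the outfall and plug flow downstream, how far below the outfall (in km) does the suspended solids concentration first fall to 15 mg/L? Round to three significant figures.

9.52 km

Conservation of mass: C = (4.560·19.00 + 0.1340·376.0) / 4.694 = 137.0/4.694 = 29.19 mg/L.
Half-life 15.3 h → k = ln 2 / 15.3 = 0.04530 h⁻¹ = 1.087 d⁻¹.
Set 29.19·exp(−k·t) = 15 → t = ln(29.19/15)/k = 52910 s = 14.70 h.
Distance = v·t = 0.18·52910 = 9524 m = 9.524 km.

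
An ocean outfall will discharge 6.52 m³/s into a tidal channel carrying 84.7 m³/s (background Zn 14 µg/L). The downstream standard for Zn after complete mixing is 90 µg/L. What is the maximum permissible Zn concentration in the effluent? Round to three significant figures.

At the limit, (Qr·Cr + Qe·Cₑ)/(Qr + Qe) = 90:
Cₑ = (91.22·90 − 84.70·14.00) / 6.520 = 1077 µg/L.

1080 µg/L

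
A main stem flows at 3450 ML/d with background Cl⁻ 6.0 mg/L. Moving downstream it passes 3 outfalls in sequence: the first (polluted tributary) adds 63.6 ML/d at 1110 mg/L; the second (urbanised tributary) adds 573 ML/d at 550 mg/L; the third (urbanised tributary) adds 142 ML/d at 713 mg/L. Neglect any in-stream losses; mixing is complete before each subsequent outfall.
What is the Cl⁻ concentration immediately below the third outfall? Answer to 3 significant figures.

Outfall 1: combined Q = 3514 ML/d; C = (3450·6.000 + 63.60·1110)/3514 = 25.98 mg/L.
Outfall 2: combined Q = 4087 ML/d; C = (3514·25.98 + 573.0·550.0)/4087 = 99.46 mg/L.
Outfall 3: combined Q = 4229 ML/d; C = (4087·99.46 + 142.0·713.0)/4229 = 120.1 mg/L.

120 mg/L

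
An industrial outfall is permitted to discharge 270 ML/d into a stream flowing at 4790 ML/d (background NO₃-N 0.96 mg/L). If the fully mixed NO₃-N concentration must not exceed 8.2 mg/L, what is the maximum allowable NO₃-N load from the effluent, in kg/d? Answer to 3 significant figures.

36900 kg/d

Mass balance at the limit: 4790·0.9600 + 270.0·Cₑ = 5060·8.2 → Cₑ = 136.6 mg/L.
270.0 ML/d = 3.125 m³/s. Load = 3.125 m³/s × 136.6 g/m³ × 86 400 s/d = 36890 kg/d.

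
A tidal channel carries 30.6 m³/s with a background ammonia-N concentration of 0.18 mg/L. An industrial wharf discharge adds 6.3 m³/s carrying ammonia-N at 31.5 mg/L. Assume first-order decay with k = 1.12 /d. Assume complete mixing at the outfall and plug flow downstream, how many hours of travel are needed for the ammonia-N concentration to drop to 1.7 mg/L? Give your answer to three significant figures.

25.3 h

Conservation of mass: C = (30.60·0.1800 + 6.300·31.50) / 36.90 = 204.0/36.90 = 5.527 mg/L.
5.527·exp(−k·t) = 1.7 → t = ln(5.527/1.7)/k = 90960 s = 25.27 h.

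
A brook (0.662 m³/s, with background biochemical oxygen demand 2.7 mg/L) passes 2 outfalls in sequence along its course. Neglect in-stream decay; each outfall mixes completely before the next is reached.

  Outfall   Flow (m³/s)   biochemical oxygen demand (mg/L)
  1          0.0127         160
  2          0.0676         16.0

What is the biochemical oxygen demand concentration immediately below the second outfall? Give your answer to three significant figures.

6.60 mg/L

After outfall 1: Q = 0.6620 + 0.01270 = 0.6747 m³/s; C = (0.6620·2.700 + 0.01270·160.0)/0.6747 = 5.661 mg/L.
After outfall 2: Q = 0.6747 + 0.06760 = 0.7423 m³/s; C = (0.6747·5.661 + 0.06760·16.00)/0.7423 = 6.602 mg/L.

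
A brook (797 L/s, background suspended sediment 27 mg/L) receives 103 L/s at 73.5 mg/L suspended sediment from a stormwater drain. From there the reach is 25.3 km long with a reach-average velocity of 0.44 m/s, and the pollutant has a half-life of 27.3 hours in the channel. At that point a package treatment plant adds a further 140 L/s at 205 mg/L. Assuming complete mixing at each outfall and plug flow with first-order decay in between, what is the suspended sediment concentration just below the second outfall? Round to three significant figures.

Mass balance: C = (797.0·27.00 + 103.0·73.50) / 900.0 = 29090/900.0 = 32.32 mg/L; combined flow 900.0 L/s.
Travel time t = 25.3·1000 / 0.44 = 57500 s = 15.97 h.
Half-life 27.3 h → k = ln 2 / 27.3 = 0.02539 h⁻¹ = 0.6094 d⁻¹.
First-order decay: C = 32.32·exp(−k·t) = 32.32·0.6666 = 21.55 mg/L.
At the second outfall, C = (900.0·21.55 + 140.0·205.0) / (900.0 + 140.0) = 46.24 mg/L.

46.2 mg/L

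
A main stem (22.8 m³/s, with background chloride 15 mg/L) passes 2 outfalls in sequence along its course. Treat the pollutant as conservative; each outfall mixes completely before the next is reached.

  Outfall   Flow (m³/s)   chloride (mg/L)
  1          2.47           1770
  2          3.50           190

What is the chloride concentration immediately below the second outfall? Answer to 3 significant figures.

Below outfall 1: Q → 25.27 m³/s, C = (22.80·15.00 + 2.470·1770)/25.27 = 186.5 mg/L.
Below outfall 2: Q → 28.77 m³/s, C = (25.27·186.5 + 3.500·190.0)/28.77 = 187.0 mg/L.

187 mg/L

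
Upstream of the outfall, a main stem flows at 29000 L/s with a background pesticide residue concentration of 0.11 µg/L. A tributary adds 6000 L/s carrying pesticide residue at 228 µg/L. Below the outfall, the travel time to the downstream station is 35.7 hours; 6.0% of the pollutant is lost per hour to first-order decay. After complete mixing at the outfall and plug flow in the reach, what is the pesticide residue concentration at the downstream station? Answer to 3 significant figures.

Mass balance: C = (29000·0.1100 + 6000·228.0) / 35000 = 1371000/35000 = 39.18 µg/L.
6.0%/h lost → k = −ln(1 − 0.06) = 0.06188 h⁻¹.
Decay over the reach: 39.18·exp(−kt) = 39.18·0.1098 = 4.302 µg/L.

4.30 µg/L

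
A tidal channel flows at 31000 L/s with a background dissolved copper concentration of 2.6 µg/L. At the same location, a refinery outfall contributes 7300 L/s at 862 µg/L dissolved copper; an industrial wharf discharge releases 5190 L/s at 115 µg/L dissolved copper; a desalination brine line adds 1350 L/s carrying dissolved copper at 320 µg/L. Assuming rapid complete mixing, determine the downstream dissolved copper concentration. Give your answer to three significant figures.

After mixing, C = (31000·2.600 + 7300·862.0 + 5190·115.0 + 1350·320.0) / 44840 = 7402000/44840 = 165.1 µg/L.

165 µg/L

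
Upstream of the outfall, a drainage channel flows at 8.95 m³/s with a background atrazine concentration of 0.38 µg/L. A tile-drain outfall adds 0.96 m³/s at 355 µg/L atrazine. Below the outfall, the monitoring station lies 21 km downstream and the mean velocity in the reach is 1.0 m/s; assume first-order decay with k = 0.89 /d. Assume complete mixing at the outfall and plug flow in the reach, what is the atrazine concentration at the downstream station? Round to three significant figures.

Mass balance: C = (8.950·0.3800 + 0.9600·355.0) / 9.910 = 344.2/9.910 = 34.73 µg/L.
Travel time t = 21·1000 / 1.0 = 21000 s = 5.833 h.
Decay over the reach: 34.73·exp(−kt) = 34.73·0.8055 = 27.98 µg/L.

28.0 µg/L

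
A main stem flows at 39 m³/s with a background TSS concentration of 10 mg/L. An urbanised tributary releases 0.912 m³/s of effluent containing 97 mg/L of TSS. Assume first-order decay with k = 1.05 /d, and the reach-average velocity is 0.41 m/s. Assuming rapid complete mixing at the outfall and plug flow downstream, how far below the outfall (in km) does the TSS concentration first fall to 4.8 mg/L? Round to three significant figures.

Mass balance: C = (39.00·10.00 + 0.9120·97.00) / 39.91 = 478.5/39.91 = 11.99 mg/L.
Set 11.99·exp(−k·t) = 4.8 → t = ln(11.99/4.8)/k = 75320 s = 20.92 h.
Distance = v·t = 0.41·75320 = 30880 m = 30.88 km.

30.9 km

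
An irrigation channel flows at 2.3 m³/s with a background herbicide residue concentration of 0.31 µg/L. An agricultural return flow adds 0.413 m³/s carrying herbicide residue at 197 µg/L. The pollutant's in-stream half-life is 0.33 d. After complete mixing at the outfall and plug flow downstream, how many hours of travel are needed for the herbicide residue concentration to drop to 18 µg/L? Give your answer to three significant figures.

5.93 h

After mixing, C = (2.300·0.3100 + 0.4130·197.0) / 2.713 = 82.07/2.713 = 30.25 µg/L.
Half-life 0.33 d → k = ln 2 / 0.33 = 2.100 d⁻¹.
30.25·exp(−k·t) = 18 → t = ln(30.25/18)/k = 21360 s = 5.932 h.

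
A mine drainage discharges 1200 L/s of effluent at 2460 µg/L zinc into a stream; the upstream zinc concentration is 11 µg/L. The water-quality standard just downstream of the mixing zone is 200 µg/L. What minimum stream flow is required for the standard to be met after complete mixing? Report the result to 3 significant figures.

Set C_mix = 200: (Q·11.00 + 1200·2460) / (Q + 1200) = 200
→ Q = 1200·(2460 − 200)/(200 − 11.00) = 14350 L/s.

14300 L/s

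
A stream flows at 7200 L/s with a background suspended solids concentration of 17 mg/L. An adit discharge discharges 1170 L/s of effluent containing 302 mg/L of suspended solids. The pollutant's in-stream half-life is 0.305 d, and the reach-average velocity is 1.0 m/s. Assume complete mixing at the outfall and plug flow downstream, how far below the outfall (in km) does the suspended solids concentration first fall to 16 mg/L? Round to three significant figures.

Flow-weighted average: C = (7200·17.00 + 1170·302.0) / 8370 = 475700/8370 = 56.84 mg/L.
Half-life 0.305 d → k = ln 2 / 0.305 = 2.273 d⁻¹.
Set 56.84·exp(−k·t) = 16 → t = ln(56.84/16)/k = 48190 s = 13.39 h.
Distance = v·t = 1.0·48190 = 48190 m = 48.19 km.

48.2 km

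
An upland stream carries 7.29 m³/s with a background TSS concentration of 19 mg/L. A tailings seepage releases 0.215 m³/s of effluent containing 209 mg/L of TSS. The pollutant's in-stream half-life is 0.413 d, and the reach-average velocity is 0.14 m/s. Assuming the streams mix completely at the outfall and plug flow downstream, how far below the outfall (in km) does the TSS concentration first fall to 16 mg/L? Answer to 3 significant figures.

3.05 km

Flow-weighted average: C = (7.290·19.00 + 0.2150·209.0) / 7.505 = 183.4/7.505 = 24.44 mg/L.
Half-life 0.413 d → k = ln 2 / 0.413 = 1.678 d⁻¹.
Set 24.44·exp(−k·t) = 16 → t = ln(24.44/16)/k = 21810 s = 6.060 h.
Distance = v·t = 0.14·21810 = 3054 m = 3.054 km.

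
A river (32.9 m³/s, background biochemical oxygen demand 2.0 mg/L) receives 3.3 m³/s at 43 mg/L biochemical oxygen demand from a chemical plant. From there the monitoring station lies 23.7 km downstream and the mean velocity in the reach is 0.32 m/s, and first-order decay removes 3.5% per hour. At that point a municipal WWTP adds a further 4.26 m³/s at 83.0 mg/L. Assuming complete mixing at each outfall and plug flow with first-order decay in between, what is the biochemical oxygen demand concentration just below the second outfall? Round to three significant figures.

11.2 mg/L

Mixed concentration C = ΣQC/ΣQ = (32.90·2.000 + 3.300·43.00) / 36.20 = 207.7/36.20 = 5.738 mg/L; combined flow 36.20 m³/s.
Travel time t = 23.7·1000 / 0.32 = 74060 s = 20.57 h.
3.5%/h lost → k = −ln(1 − 0.035) = 0.03563 h⁻¹.
After decay, C = 5.738 × e^(−kt) = 5.738 × 0.4805 = 2.757 mg/L.
Second outfall: C = (36.20·2.757 + 4.260·83.00)/40.46 = 11.21 mg/L.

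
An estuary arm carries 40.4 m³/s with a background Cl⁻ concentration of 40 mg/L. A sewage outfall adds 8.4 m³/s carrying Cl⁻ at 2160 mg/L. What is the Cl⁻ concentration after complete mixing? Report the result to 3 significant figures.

Mixed concentration C = ΣQC/ΣQ = (40.40·40.00 + 8.400·2160) / 48.80 = 19760/48.80 = 404.9 mg/L.

405 mg/L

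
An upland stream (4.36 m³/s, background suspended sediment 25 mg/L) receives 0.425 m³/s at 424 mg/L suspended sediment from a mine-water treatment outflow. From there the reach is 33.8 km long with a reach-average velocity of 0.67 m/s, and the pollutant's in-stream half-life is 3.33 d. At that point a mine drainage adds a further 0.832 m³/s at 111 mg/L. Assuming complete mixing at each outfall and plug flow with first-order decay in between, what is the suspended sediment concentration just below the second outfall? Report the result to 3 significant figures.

After mixing, C = (4.360·25.00 + 0.4250·424.0) / 4.785 = 289.2/4.785 = 60.44 mg/L; combined flow 4.785 m³/s.
Travel time t = 33.8·1000 / 0.67 = 50450 s = 14.01 h.
Half-life 3.33 d → k = ln 2 / 3.33 = 0.2082 d⁻¹.
After decay, C = 60.44 × e^(−kt) = 60.44 × 0.8856 = 53.52 mg/L.
At the second outfall, C = (4.785·53.52 + 0.8320·111.0) / (4.785 + 0.8320) = 62.04 mg/L.

62.0 mg/L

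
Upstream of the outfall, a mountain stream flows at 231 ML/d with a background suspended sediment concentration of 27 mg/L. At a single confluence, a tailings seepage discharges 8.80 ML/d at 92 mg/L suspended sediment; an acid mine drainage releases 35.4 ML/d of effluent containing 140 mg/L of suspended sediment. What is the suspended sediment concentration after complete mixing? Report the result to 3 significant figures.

43.6 mg/L

Conservation of mass: C = (231.0·27.00 + 8.800·92.00 + 35.40·140.0) / 275.2 = 12000/275.2 = 43.61 mg/L.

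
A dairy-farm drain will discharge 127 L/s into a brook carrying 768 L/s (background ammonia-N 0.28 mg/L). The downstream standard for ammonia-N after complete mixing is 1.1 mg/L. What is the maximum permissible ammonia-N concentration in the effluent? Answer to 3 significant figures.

At the limit, (Qr·Cr + Qe·Cₑ)/(Qr + Qe) = 1.1:
Cₑ = (895.0·1.1 − 768.0·0.2800) / 127.0 = 6.059 mg/L.

6.06 mg/L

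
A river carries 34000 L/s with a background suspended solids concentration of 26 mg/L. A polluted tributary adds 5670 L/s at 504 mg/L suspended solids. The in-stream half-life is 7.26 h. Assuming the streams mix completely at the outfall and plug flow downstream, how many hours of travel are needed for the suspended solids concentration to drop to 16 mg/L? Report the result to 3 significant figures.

Mass balance: C = (34000·26.00 + 5670·504.0) / 39670 = 3742000/39670 = 94.32 mg/L.
Half-life 7.26 h → k = ln 2 / 7.26 = 0.09547 h⁻¹ = 2.291 d⁻¹.
94.32·exp(−k·t) = 16 → t = ln(94.32/16)/k = 66890 s = 18.58 h.

18.6 h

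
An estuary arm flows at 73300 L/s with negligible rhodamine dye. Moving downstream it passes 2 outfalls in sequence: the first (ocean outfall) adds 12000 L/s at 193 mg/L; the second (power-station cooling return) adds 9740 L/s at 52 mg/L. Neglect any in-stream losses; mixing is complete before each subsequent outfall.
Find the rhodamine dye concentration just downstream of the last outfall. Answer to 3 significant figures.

After outfall 1: Q = 73300 + 12000 = 85300 L/s; C = (73300·0 + 12000·193.0)/85300 = 27.15 mg/L.
After outfall 2: Q = 85300 + 9740 = 95040 L/s; C = (85300·27.15 + 9740·52.00)/95040 = 29.70 mg/L.

29.7 mg/L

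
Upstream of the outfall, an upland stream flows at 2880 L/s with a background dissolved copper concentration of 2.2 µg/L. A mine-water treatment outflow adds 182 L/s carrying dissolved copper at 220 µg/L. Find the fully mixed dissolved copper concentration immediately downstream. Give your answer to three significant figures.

Mixed concentration C = ΣQC/ΣQ = (2880·2.200 + 182.0·220.0) / 3062 = 46380/3062 = 15.15 µg/L.

15.1 µg/L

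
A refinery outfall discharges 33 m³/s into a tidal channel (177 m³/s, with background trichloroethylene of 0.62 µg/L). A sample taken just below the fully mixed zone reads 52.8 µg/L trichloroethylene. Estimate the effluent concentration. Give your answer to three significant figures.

Mass balance: 177.0·0.6200 + 33.00·Cₑ = 210.0·52.80
→ Cₑ = (210.0·52.80 − 177.0·0.6200) / 33.00 = 332.7 µg/L.

333 µg/L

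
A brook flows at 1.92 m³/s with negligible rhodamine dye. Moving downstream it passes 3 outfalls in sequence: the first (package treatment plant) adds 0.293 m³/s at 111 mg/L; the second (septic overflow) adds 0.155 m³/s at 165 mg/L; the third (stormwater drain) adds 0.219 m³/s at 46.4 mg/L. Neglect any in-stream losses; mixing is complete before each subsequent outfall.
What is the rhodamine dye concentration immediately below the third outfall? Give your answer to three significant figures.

After outfall 1: Q = 1.920 + 0.2930 = 2.213 m³/s; C = (1.920·0 + 0.2930·111.0)/2.213 = 14.70 mg/L.
After outfall 2: Q = 2.213 + 0.1550 = 2.368 m³/s; C = (2.213·14.70 + 0.1550·165.0)/2.368 = 24.53 mg/L.
After outfall 3: Q = 2.368 + 0.2190 = 2.587 m³/s; C = (2.368·24.53 + 0.2190·46.40)/2.587 = 26.39 mg/L.

26.4 mg/L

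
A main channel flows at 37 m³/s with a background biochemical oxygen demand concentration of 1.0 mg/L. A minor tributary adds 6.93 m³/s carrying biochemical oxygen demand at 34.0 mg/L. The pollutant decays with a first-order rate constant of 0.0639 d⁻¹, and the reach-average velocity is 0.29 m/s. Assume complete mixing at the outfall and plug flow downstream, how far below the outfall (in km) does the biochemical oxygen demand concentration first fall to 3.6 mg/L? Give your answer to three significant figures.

After mixing, C = (37.00·1.000 + 6.930·34.00) / 43.93 = 272.6/43.93 = 6.206 mg/L.
Set 6.206·exp(−k·t) = 3.6 → t = ln(6.206/3.6)/k = 736300 s = 204.5 h.
Distance = v·t = 0.29·736300 = 213500 m = 213.5 km.

214 km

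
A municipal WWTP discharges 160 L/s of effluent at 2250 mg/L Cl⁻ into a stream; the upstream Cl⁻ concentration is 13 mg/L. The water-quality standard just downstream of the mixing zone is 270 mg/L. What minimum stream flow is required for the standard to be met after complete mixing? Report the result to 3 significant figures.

Set C_mix = 270: (Q·13.00 + 160.0·2250) / (Q + 160.0) = 270
→ Q = 160.0·(2250 − 270)/(270 − 13.00) = 1233 L/s.

1230 L/s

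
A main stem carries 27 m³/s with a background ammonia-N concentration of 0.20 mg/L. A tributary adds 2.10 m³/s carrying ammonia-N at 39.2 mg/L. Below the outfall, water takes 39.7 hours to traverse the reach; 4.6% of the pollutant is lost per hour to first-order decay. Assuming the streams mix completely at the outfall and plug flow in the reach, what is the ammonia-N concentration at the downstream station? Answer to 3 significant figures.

0.465 mg/L

Mixed concentration C = ΣQC/ΣQ = (27.00·0.2000 + 2.100·39.20) / 29.10 = 87.72/29.10 = 3.014 mg/L.
4.6%/h lost → k = −ln(1 − 0.046) = 0.04709 h⁻¹.
Decay over the reach: 3.014·exp(−kt) = 3.014·0.1542 = 0.4648 mg/L.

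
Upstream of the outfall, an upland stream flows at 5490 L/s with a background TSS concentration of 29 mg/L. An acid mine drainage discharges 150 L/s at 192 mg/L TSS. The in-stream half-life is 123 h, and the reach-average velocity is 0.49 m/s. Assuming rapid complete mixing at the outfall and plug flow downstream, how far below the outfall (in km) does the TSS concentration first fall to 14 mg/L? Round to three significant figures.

272 km

Mass balance: C = (5490·29.00 + 150.0·192.0) / 5640 = 188000/5640 = 33.34 mg/L.
Half-life 123 h → k = ln 2 / 123 = 0.005635 h⁻¹ = 0.1352 d⁻¹.
Set 33.34·exp(−k·t) = 14 → t = ln(33.34/14)/k = 554200 s = 153.9 h.
Distance = v·t = 0.49·554200 = 271600 m = 271.6 km.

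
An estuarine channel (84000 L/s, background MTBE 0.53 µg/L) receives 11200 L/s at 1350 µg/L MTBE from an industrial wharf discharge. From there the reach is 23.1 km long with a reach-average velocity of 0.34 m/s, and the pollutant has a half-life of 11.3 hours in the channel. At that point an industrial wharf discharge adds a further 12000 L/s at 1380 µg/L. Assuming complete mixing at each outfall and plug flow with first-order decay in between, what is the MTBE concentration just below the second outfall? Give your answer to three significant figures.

After mixing, C = (84000·0.5300 + 11200·1350) / 95200 = 15160000/95200 = 159.3 µg/L; combined flow 95200 L/s.
Travel time t = 23.1·1000 / 0.34 = 67940 s = 18.87 h.
Half-life 11.3 h → k = ln 2 / 11.3 = 0.06134 h⁻¹ = 1.472 d⁻¹.
Decay over the reach: 159.3·exp(−kt) = 159.3·0.3142 = 50.05 µg/L.
At the second outfall, C = (95200·50.05 + 12000·1380) / (95200 + 12000) = 198.9 µg/L.

199 µg/L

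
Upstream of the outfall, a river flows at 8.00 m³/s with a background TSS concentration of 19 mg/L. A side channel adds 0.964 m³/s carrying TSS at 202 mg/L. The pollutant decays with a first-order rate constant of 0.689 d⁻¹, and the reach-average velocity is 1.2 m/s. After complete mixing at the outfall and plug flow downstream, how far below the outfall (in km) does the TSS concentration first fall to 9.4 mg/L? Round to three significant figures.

213 km

After mixing, C = (8.000·19.00 + 0.9640·202.0) / 8.964 = 346.7/8.964 = 38.68 mg/L.
Set 38.68·exp(−k·t) = 9.4 → t = ln(38.68/9.4)/k = 177400 s = 49.28 h.
Distance = v·t = 1.2·177400 = 212900 m = 212.9 km.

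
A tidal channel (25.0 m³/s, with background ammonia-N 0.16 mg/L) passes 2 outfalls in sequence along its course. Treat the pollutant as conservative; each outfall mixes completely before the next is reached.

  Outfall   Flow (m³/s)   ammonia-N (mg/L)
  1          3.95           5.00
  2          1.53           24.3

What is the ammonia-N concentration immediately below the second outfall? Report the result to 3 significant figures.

2.00 mg/L

Outfall 1: combined Q = 28.95 m³/s; C = (25.00·0.1600 + 3.950·5.000)/28.95 = 0.8204 mg/L.
Outfall 2: combined Q = 30.48 m³/s; C = (28.95·0.8204 + 1.530·24.30)/30.48 = 1.999 mg/L.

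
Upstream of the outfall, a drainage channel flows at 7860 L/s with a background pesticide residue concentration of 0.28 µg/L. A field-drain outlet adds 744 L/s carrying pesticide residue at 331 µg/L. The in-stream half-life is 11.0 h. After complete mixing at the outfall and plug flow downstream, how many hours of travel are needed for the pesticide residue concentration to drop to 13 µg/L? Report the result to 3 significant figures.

12.7 h

After mixing, C = (7860·0.2800 + 744.0·331.0) / 8604 = 248500/8604 = 28.88 µg/L.
Half-life 11.0 h → k = ln 2 / 11.0 = 0.06301 h⁻¹ = 1.512 d⁻¹.
28.88·exp(−k·t) = 13 → t = ln(28.88/13)/k = 45600 s = 12.67 h.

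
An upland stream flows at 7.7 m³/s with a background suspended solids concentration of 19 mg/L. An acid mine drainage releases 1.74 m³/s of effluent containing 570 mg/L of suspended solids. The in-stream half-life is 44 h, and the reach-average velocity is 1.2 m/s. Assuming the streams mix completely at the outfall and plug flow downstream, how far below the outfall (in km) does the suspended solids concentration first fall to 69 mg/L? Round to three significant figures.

Flow-weighted average: C = (7.700·19.00 + 1.740·570.0) / 9.440 = 1138/9.440 = 120.6 mg/L.
Half-life 44 h → k = ln 2 / 44 = 0.01575 h⁻¹ = 0.3781 d⁻¹.
Set 120.6·exp(−k·t) = 69 → t = ln(120.6/69)/k = 127500 s = 35.42 h.
Distance = v·t = 1.2·127500 = 153000 m = 153.0 km.

153 km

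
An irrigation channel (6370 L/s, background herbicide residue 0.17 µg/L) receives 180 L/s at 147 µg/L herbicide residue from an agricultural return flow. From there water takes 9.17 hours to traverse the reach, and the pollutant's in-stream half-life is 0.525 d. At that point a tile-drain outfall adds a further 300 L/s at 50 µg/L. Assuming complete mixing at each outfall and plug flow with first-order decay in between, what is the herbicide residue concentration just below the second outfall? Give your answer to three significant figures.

4.62 µg/L

Flow-weighted average: C = (6370·0.1700 + 180.0·147.0) / 6550 = 27540/6550 = 4.205 µg/L; combined flow 6550 L/s.
Half-life 0.525 d → k = ln 2 / 0.525 = 1.320 d⁻¹.
After decay, C = 4.205 × e^(−kt) = 4.205 × 0.6038 = 2.539 µg/L.
At the second outfall, C = (6550·2.539 + 300.0·50.00) / (6550 + 300.0) = 4.618 µg/L.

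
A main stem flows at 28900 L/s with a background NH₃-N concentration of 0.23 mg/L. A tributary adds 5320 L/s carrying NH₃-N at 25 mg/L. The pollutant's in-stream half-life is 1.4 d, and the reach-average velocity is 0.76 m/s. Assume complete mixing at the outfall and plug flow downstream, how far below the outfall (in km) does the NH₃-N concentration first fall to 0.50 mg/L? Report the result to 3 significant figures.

Mass balance: C = (28900·0.2300 + 5320·25.00) / 34220 = 139600/34220 = 4.081 mg/L.
Half-life 1.4 d → k = ln 2 / 1.4 = 0.4951 d⁻¹.
Set 4.081·exp(−k·t) = 0.50 → t = ln(4.081/0.50)/k = 366400 s = 101.8 h.
Distance = v·t = 0.76·366400 = 278400 m = 278.4 km.

278 km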